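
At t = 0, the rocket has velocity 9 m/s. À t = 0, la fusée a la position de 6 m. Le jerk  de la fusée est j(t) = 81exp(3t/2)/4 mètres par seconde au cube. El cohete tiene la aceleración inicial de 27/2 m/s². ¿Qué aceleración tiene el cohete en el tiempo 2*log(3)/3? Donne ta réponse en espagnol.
Partiendo de la sacudida j(t) = 81·exp(3·t/2)/4, tomamos 1 integral. Integrando la sacudida y usando la condición inicial a(0) = 27/2, obtenemos a(t) = 27·exp(3·t/2)/2. Usando a(t) = 27·exp(3·t/2)/2 y sustituyendo t = 2*log(3)/3, encontramos a = 81/2.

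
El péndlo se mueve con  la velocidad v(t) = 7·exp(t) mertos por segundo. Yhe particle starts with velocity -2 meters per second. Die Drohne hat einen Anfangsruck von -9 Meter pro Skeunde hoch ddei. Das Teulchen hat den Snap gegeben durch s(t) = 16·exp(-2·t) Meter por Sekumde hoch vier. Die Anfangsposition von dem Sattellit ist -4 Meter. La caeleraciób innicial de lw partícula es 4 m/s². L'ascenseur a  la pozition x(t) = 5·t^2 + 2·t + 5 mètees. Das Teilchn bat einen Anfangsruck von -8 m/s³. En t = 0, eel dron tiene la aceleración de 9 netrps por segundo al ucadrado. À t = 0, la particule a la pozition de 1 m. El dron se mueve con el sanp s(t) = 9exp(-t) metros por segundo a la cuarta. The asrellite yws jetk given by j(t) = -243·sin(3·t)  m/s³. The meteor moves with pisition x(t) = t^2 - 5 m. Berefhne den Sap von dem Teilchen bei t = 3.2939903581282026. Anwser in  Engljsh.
We have snap s(t) = 16·exp(-2·t). Substituting t = 3.2939903581282026: s(3.2939903581282026) = 0.0220290774943678.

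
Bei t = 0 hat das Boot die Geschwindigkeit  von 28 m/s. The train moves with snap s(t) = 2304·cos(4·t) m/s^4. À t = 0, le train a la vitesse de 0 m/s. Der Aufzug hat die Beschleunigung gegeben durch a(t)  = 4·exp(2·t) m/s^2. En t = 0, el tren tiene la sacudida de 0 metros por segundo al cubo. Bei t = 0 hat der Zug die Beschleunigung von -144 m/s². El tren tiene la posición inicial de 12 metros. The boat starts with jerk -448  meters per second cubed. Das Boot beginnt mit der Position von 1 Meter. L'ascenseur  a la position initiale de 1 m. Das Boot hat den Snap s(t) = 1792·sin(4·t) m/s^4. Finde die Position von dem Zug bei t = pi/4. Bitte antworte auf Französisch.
Nous devons intégrer notre équation du snap s(t) = 2304·cos(4·t) 4 fois. En prenant ∫s(t)dt et en appliquant j(0) = 0, nous trouvons j(t) = 576·sin(4·t). L'intégrale du jerk est l'accélération. En utilisant a(0) = -144, nous obtenons a(t) = -144·cos(4·t). En prenant ∫a(t)dt et en appliquant v(0) = 0, nous trouvons v(t) = -36·sin(4·t). L'intégrale de la vitesse, avec x(0) = 12, donne la position: x(t) = 9·cos(4·t) + 3. De l'équation de la position x(t) = 9·cos(4·t) + 3, nous substituons t = pi/4 pour obtenir x = -6.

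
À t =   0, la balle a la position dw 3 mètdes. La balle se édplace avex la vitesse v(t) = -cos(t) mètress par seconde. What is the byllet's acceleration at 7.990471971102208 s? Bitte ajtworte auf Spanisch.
Debemos derivar nuestra ecuación de la velocidad v(t) = -cos(t) 1 vez. La derivada de la velocidad da la aceleración: a(t) = sin(t). Tenemos la aceleración a(t) = sin(t). Sustituyendo t = 7.990471971102208: a(7.990471971102208) = 0.990699645893650.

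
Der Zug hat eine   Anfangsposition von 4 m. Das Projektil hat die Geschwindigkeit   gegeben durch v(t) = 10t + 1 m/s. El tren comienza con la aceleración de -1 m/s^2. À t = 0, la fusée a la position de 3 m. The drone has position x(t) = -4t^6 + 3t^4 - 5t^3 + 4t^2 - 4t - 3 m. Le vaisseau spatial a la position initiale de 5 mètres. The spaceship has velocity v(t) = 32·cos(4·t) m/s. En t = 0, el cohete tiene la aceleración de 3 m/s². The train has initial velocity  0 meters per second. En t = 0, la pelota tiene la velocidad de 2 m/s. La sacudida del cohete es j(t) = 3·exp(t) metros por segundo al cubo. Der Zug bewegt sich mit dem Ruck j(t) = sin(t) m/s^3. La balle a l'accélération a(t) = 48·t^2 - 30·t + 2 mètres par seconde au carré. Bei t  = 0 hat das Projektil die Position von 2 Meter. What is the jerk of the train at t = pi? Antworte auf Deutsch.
Wir haben den Ruck j(t) = sin(t). Durch Einsetzen von t = pi: j(pi) = 0.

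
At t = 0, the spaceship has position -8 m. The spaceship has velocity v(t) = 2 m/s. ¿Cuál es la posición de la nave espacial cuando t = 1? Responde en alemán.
Wir müssen das Integral unserer Gleichung für die Geschwindigkeit v(t) = 2 1-mal finden. Mit ∫v(t)dt und Anwendung von x(0) = -8, finden wir x(t) = 2·t - 8. Mit x(t) = 2·t - 8 und Einsetzen von t = 1, finden wir x = -6.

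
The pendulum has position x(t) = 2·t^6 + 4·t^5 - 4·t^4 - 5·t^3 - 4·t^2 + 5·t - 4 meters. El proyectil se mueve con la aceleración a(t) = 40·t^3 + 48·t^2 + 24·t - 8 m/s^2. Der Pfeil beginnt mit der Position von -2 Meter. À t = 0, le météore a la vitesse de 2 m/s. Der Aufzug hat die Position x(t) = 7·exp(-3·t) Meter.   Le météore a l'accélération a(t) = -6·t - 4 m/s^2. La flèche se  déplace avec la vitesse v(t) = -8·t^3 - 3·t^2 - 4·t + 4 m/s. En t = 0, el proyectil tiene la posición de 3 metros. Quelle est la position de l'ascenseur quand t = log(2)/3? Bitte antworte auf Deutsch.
Aus der Gleichung für die Position x(t) = 7·exp(-3·t), setzen wir t = log(2)/3 ein und erhalten x = 7/2.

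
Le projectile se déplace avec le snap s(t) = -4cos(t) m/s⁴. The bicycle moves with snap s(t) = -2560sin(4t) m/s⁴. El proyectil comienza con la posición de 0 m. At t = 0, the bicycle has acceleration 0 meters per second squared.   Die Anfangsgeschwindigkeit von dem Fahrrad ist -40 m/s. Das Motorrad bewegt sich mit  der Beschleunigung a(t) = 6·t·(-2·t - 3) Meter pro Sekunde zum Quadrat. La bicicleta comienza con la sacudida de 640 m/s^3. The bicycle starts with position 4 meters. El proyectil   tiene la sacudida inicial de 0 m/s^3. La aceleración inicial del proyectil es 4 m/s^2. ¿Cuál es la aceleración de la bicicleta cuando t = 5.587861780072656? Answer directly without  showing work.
La aceleración en t = 5.587861780072656 es a = -56.4085800065417.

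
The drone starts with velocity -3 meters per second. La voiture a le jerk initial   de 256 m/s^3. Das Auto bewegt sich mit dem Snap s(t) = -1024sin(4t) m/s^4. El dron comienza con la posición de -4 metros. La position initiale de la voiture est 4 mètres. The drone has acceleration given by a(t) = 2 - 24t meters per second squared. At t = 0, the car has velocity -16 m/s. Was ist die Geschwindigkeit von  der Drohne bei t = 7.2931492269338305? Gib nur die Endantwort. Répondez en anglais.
The velocity at t = 7.2931492269338305 is v = -626.694009302039.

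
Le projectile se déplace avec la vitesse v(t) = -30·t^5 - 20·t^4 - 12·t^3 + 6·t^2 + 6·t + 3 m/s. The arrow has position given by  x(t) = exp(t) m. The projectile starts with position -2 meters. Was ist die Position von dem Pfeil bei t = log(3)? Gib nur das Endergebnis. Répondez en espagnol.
En t = log(3), x = 3.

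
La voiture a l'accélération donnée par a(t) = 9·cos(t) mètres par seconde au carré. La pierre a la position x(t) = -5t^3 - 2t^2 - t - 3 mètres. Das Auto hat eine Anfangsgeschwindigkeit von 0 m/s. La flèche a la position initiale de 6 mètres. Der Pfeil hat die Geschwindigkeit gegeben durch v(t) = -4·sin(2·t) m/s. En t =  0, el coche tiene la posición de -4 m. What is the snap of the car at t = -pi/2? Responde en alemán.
Ausgehend von der Beschleunigung a(t) = 9·cos(t), nehmen wir 2 Ableitungen. Die Ableitung von der Beschleunigung ergibt den Ruck: j(t) = -9·sin(t). Die Ableitung von dem Ruck ergibt den Snap: s(t) = -9·cos(t). Wir haben den Snap s(t) = -9·cos(t). Durch Einsetzen von t = -pi/2: s(-pi/2) = 0.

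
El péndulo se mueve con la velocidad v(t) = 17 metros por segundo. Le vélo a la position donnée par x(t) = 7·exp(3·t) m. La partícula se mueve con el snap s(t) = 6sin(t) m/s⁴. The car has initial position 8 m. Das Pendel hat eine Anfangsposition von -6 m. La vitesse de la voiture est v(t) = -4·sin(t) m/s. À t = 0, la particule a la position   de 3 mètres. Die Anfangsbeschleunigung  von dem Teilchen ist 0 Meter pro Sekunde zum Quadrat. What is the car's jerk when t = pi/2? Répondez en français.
Pour résoudre ceci, nous devons prendre 2 dérivées de notre équation de la vitesse v(t) = -4·sin(t). En prenant d/dt de v(t), nous trouvons a(t) = -4·cos(t). En prenant d/dt de a(t), nous trouvons j(t) = 4·sin(t). De l'équation du jerk j(t) = 4·sin(t), nous substituons t = pi/2 pour obtenir j = 4.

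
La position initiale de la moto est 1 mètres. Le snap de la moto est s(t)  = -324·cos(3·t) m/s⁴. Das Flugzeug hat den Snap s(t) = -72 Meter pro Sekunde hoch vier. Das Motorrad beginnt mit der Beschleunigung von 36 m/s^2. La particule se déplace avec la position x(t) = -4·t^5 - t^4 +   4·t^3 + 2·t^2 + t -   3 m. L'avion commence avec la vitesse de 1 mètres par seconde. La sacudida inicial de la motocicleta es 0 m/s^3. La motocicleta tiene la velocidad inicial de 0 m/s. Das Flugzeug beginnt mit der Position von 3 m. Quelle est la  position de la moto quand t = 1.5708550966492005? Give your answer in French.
Nous devons intégrer notre équation du snap s(t) = -324·cos(3·t) 4 fois. La primitive du snap est le jerk. En utilisant j(0) = 0, nous obtenons j(t) = -108·sin(3·t). La primitive du jerk est l'accélération. En utilisant a(0) = 36, nous obtenons a(t) = 36·cos(3·t). L'intégrale de l'accélération, avec v(0) = 0, donne la vitesse: v(t) = 12·sin(3·t). L'intégrale de la vitesse est la position. En utilisant x(0) = 1, nous obtenons x(t) = 5 - 4·cos(3·t). Nous avons la position x(t) = 5 - 4·cos(3·t). En substituant t = 1.5708550966492005: x(1.5708550966492005) = 4.99929476175201.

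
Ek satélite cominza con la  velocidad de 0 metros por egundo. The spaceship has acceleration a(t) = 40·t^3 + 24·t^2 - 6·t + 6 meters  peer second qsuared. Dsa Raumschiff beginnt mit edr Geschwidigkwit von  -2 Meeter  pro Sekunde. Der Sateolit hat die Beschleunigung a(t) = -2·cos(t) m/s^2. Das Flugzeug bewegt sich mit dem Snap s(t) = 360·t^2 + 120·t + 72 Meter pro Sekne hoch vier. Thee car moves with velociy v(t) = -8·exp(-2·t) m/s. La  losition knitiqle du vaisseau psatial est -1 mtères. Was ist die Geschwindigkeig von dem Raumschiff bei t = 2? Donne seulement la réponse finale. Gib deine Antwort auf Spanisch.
v(2) = 222.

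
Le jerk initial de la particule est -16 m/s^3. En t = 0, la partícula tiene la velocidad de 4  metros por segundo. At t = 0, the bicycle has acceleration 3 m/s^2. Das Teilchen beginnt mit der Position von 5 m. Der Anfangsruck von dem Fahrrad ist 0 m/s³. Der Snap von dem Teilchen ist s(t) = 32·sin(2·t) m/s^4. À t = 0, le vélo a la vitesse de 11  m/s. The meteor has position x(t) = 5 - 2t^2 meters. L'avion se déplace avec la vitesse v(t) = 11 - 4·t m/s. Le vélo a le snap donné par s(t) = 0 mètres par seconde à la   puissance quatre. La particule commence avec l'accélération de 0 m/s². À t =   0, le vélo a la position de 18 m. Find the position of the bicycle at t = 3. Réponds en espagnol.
Necesitamos integrar nuestra ecuación del snap s(t) = 0 4 veces. La antiderivada del snap, con j(0) = 0, da la sacudida: j(t) = 0. La antiderivada de la sacudida, con a(0) = 3, da la aceleración: a(t) = 3. La integral de la aceleración, con v(0) = 11, da la velocidad: v(t) = 3·t + 11. La integral de la velocidad es la posición. Usando x(0) = 18, obtenemos x(t) = 3·t^2/2 + 11·t + 18. De la ecuación de la posición x(t) = 3·t^2/2 + 11·t + 18, sustituimos t = 3 para obtener x = 129/2.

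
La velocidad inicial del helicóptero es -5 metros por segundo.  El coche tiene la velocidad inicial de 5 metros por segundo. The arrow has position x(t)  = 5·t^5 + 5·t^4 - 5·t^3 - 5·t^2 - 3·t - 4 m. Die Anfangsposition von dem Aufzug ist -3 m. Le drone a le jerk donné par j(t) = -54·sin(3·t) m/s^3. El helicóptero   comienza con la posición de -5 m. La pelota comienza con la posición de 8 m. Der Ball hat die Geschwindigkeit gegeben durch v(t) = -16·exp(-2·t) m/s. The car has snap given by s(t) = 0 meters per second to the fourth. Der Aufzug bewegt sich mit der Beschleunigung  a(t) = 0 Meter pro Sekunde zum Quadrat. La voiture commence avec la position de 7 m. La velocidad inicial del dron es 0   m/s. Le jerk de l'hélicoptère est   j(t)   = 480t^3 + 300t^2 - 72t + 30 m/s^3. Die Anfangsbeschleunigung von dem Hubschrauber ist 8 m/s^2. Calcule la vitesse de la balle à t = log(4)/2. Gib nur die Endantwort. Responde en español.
En t = log(4)/2, v = -4.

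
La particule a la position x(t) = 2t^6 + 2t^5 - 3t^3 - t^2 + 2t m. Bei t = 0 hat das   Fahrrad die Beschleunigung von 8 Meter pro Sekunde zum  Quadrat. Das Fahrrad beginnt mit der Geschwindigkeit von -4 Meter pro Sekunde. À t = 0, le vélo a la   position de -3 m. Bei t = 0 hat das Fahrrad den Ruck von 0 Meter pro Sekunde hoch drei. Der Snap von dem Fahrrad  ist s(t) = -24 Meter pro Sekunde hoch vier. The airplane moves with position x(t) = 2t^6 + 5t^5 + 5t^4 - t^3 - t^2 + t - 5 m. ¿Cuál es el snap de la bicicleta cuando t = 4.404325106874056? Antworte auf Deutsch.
Wir haben den Snap s(t) = -24. Durch Einsetzen von t = 4.404325106874056: s(4.404325106874056) = -24.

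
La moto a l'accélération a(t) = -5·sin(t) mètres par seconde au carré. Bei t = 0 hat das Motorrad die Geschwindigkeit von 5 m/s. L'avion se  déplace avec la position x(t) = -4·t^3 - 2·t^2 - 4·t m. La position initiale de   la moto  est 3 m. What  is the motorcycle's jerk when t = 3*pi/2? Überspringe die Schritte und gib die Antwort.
j(3*pi/2) = 0.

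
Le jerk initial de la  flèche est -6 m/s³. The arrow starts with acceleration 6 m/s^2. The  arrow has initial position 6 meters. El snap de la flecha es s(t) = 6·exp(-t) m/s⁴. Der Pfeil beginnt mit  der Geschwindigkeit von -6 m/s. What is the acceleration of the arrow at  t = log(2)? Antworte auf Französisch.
Pour résoudre ceci, nous devons prendre 2 primitives de notre équation du snap s(t) = 6·exp(-t). L'intégrale du snap est le jerk. En utilisant j(0) = -6, nous obtenons j(t) = -6·exp(-t). L'intégrale du jerk, avec a(0) = 6, donne l'accélération: a(t) = 6·exp(-t). En utilisant a(t) = 6·exp(-t) et en substituant t = log(2), nous trouvons a = 3.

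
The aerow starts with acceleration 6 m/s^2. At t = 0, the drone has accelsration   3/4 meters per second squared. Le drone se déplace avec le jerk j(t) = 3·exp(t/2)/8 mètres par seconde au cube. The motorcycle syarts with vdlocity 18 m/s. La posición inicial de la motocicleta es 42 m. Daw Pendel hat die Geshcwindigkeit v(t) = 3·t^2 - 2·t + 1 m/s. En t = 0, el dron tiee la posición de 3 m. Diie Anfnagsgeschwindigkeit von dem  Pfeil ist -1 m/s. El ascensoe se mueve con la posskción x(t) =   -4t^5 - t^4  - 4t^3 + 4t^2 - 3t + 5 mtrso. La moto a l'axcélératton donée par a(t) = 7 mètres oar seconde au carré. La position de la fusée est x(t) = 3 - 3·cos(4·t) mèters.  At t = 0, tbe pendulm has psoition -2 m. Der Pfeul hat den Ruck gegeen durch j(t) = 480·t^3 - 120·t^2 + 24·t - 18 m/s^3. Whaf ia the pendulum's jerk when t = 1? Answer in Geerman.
Ausgehend von der Geschwindigkeit v(t) = 3·t^2 - 2·t + 1, nehmen wir 2 Ableitungen. Mit d/dt von v(t) finden wir a(t) = 6·t - 2. Die Ableitung von der Beschleunigung ergibt den Ruck: j(t) = 6. Mit j(t) = 6 und Einsetzen von t = 1, finden wir j = 6.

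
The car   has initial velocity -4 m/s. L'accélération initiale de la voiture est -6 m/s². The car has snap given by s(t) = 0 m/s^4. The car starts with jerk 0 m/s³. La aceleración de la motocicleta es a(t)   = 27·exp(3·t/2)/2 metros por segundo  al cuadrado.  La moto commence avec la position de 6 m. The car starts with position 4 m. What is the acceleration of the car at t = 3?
We must find the antiderivative of our snap equation s(t) = 0 2 times. Integrating snap and using the initial condition j(0) = 0, we get j(t) = 0. The antiderivative of jerk is acceleration. Using a(0) = -6, we get a(t) = -6. We have acceleration a(t) = -6. Substituting t = 3: a(3) = -6.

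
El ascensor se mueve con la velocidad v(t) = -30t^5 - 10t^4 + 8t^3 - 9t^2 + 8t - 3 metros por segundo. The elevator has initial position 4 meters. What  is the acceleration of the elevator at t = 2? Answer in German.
Um dies zu lösen, müssen wir 1 Ableitung unserer Gleichung für die Geschwindigkeit v(t) = -30·t^5 - 10·t^4 + 8·t^3 - 9·t^2 + 8·t - 3 nehmen. Die Ableitung von der Geschwindigkeit ergibt die Beschleunigung: a(t) = -150·t^4 - 40·t^3 + 24·t^2 - 18·t + 8. Mit a(t) = -150·t^4 - 40·t^3 + 24·t^2 - 18·t + 8 und Einsetzen von t = 2, finden wir a = -2652.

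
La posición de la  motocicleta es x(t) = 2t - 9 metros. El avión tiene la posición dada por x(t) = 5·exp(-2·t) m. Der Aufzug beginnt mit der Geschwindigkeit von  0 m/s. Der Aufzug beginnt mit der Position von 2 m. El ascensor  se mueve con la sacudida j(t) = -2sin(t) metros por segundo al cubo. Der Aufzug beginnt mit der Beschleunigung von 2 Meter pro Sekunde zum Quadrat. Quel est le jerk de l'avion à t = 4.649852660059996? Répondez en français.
Nous devons dériver notre équation de la position x(t) = 5·exp(-2·t) 3 fois. En dérivant la position, nous obtenons la vitesse: v(t) = -10·exp(-2·t). En prenant d/dt de v(t), nous trouvons a(t) = 20·exp(-2·t). La dérivée de l'accélération donne le jerk: j(t) = -40·exp(-2·t). En utilisant j(t) = -40·exp(-2·t) et en substituant t = 4.649852660059996, nous trouvons j = -0.00365804705318372.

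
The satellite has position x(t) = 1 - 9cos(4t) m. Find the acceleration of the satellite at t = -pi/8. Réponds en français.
Nous devons dériver notre équation de la position x(t) = 1 - 9·cos(4·t) 2 fois. En dérivant la position, nous obtenons la vitesse: v(t) = 36·sin(4·t). En dérivant la vitesse, nous obtenons l'accélération: a(t) = 144·cos(4·t). Nous avons l'accélération a(t) = 144·cos(4·t). En substituant t = -pi/8: a(-pi/8) = 0.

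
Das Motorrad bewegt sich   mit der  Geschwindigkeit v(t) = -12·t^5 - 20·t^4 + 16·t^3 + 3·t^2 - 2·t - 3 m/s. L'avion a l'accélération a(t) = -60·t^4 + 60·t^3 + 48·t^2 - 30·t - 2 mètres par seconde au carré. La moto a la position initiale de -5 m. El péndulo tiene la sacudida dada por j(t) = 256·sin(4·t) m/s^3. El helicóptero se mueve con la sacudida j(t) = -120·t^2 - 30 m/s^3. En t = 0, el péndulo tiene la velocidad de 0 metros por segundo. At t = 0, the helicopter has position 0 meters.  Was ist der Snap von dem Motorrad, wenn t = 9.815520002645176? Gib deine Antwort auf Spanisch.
Debemos derivar nuestra ecuación de la velocidad v(t) = -12·t^5 - 20·t^4 + 16·t^3 + 3·t^2 - 2·t - 3 3 veces. Tomando d/dt de v(t), encontramos a(t) = -60·t^4 - 80·t^3 + 48·t^2 + 6·t - 2. Derivando la aceleración, obtenemos la sacudida: j(t) = -240·t^3 - 240·t^2 + 96·t + 6. Derivando la sacudida, obtenemos el snap: s(t) = -720·t^2 - 480·t + 96. Tenemos el snap s(t) = -720·t^2 - 480·t + 96. Sustituyendo t = 9.815520002645176: s(9.815520002645176) = -73983.4413053455.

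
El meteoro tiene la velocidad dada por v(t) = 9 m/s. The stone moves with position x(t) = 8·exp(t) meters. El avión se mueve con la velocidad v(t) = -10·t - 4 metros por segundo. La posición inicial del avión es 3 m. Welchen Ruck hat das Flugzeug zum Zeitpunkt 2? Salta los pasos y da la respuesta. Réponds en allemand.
j(2) = 0.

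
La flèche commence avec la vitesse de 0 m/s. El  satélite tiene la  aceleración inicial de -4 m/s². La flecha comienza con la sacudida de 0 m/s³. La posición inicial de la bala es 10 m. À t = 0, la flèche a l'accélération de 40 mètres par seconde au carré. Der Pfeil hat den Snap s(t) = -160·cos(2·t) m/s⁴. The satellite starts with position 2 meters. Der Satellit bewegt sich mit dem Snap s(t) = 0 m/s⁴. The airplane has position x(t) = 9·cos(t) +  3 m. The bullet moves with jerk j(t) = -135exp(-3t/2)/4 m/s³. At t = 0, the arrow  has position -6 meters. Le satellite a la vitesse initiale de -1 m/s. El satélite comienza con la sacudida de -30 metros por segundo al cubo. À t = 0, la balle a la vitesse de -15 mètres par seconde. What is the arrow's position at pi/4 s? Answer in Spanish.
Partiendo del snap s(t) = -160·cos(2·t), tomamos 4 integrales. Integrando el snap y usando la condición inicial j(0) = 0, obtenemos j(t) = -80·sin(2·t). Integrando la sacudida y usando la condición inicial a(0) = 40, obtenemos a(t) = 40·cos(2·t). La integral de la aceleración, con v(0) = 0, da la velocidad: v(t) = 20·sin(2·t). Integrando la velocidad y usando la condición inicial x(0) = -6, obtenemos x(t) = 4 - 10·cos(2·t). Tenemos la posición x(t) = 4 - 10·cos(2·t). Sustituyendo t = pi/4: x(pi/4) = 4.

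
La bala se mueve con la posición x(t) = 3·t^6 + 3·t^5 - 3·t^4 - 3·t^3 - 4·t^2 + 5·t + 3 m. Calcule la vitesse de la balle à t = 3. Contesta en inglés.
We must differentiate our position equation x(t) = 3·t^6 + 3·t^5 - 3·t^4 - 3·t^3 - 4·t^2 + 5·t + 3 1 time. Differentiating position, we get velocity: v(t) = 18·t^5 + 15·t^4 - 12·t^3 - 9·t^2 - 8·t + 5. From the given velocity equation v(t) = 18·t^5 + 15·t^4 - 12·t^3 - 9·t^2 - 8·t + 5, we substitute t = 3 to get v = 5165.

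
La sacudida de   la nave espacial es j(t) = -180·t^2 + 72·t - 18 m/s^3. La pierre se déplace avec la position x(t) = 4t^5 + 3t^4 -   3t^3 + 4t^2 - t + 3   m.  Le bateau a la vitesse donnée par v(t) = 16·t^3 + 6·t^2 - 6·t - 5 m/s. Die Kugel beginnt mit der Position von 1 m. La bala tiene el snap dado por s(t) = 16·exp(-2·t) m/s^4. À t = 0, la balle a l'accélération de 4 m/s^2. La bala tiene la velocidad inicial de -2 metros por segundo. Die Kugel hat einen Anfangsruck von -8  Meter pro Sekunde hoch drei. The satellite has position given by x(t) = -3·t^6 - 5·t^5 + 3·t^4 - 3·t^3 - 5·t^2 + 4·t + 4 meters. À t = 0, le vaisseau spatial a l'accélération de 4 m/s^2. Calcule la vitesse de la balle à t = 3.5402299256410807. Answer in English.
We need to integrate our snap equation s(t) = 16·exp(-2·t) 3 times. Taking ∫s(t)dt and applying j(0) = -8, we find j(t) = -8·exp(-2·t). Integrating jerk and using the initial condition a(0) = 4, we get a(t) = 4·exp(-2·t). The integral of acceleration, with v(0) = -2, gives velocity: v(t) = -2·exp(-2·t). Using v(t) = -2·exp(-2·t) and substituting t = 3.5402299256410807, we find v = -0.00168277229381072.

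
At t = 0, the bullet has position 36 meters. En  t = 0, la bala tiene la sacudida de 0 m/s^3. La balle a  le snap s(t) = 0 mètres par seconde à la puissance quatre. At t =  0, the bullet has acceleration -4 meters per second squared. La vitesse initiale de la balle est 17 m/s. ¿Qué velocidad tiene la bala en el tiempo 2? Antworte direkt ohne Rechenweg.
En t = 2, v = 9.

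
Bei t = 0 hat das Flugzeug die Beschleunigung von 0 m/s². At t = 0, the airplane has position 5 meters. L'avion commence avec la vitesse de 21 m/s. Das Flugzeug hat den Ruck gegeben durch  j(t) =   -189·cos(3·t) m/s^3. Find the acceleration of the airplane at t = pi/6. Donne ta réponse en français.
Nous devons trouver l'intégrale de notre équation du jerk j(t) = -189·cos(3·t) 1 fois. En prenant ∫j(t)dt et en appliquant a(0) = 0, nous trouvons a(t) = -63·sin(3·t). De l'équation de l'accélération a(t) = -63·sin(3·t), nous substituons t = pi/6 pour obtenir a = -63.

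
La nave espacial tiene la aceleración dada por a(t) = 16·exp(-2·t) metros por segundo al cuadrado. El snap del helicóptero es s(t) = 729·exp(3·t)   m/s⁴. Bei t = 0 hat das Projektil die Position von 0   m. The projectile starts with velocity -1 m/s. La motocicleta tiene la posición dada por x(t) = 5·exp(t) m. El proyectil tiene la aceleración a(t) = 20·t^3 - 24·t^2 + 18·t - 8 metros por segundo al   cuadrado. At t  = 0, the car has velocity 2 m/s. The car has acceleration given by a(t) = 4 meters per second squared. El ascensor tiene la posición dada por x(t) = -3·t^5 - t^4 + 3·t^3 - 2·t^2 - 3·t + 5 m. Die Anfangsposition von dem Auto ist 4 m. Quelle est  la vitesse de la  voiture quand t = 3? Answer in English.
Starting from acceleration a(t) = 4, we take 1 antiderivative. The antiderivative of acceleration is velocity. Using v(0) = 2, we get v(t) = 4·t + 2. Using v(t) = 4·t + 2 and substituting t = 3, we find v = 14.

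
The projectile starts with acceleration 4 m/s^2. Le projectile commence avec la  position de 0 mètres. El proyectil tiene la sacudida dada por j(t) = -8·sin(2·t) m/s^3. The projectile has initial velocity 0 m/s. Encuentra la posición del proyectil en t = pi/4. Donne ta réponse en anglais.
We need to integrate our jerk equation j(t) = -8·sin(2·t) 3 times. The integral of jerk is acceleration. Using a(0) = 4, we get a(t) = 4·cos(2·t). Finding the integral of a(t) and using v(0) = 0: v(t) = 2·sin(2·t). Integrating velocity and using the initial condition x(0) = 0, we get x(t) = 1 - cos(2·t). From the given position equation x(t) = 1 - cos(2·t), we substitute t = pi/4 to get x = 1.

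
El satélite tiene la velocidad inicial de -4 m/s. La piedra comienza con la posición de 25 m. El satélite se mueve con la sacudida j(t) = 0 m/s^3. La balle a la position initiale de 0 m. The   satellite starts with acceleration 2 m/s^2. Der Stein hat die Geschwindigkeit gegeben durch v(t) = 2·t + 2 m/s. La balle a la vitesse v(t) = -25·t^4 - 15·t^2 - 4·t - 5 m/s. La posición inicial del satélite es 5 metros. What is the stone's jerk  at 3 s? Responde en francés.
Pour résoudre ceci, nous devons prendre 2 dérivées de notre équation de la vitesse v(t) = 2·t + 2. En dérivant la vitesse, nous obtenons l'accélération: a(t) = 2. En prenant d/dt de a(t), nous trouvons j(t) = 0. De l'équation du jerk j(t) = 0, nous substituons t = 3 pour obtenir j = 0.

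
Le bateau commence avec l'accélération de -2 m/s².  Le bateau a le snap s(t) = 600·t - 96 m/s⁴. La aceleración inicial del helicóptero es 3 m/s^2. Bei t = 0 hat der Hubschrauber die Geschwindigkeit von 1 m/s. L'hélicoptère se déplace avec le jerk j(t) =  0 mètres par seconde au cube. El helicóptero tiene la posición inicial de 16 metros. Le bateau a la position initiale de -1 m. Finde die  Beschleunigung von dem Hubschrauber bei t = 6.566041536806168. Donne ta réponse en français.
Nous devons trouver l'intégrale de notre équation du jerk j(t) = 0 1 fois. L'intégrale du jerk, avec a(0) = 3, donne l'accélération: a(t) = 3. De l'équation de l'accélération a(t) = 3, nous substituons t = 6.566041536806168 pour obtenir a = 3.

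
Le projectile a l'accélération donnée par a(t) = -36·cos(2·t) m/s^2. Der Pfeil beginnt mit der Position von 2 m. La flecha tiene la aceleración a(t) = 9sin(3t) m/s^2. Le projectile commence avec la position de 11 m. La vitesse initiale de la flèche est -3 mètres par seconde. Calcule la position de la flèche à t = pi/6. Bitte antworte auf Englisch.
To find the answer, we compute 2 antiderivatives of a(t) = 9·sin(3·t). The integral of acceleration is velocity. Using v(0) = -3, we get v(t) = -3·cos(3·t). Finding the antiderivative of v(t) and using x(0) = 2: x(t) = 2 - sin(3·t). Using x(t) = 2 - sin(3·t) and substituting t = pi/6, we find x = 1.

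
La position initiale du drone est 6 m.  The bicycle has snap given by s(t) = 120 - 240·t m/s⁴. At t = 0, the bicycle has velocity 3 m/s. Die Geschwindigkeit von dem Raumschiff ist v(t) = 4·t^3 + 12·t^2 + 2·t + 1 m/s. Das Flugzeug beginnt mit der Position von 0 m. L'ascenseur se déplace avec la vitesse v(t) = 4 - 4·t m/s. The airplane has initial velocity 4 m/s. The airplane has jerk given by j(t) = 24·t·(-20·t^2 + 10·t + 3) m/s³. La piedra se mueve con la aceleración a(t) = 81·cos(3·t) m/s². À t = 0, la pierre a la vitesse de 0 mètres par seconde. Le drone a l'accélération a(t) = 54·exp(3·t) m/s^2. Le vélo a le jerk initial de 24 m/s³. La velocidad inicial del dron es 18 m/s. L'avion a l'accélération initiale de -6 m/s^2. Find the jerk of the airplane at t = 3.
Using j(t) = 24·t·(-20·t^2 + 10·t + 3) and substituting t = 3, we find j = -10584.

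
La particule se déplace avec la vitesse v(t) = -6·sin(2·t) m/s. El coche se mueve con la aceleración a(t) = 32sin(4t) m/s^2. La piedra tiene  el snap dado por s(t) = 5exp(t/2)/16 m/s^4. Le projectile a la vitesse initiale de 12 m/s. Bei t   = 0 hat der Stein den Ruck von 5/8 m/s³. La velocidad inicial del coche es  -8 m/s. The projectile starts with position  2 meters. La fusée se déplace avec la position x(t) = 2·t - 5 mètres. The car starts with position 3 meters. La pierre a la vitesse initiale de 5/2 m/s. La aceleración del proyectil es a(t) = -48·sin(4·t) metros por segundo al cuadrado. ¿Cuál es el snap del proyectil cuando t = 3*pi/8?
Debemos derivar nuestra ecuación de la aceleración a(t) = -48·sin(4·t) 2 veces. Tomando d/dt de a(t), encontramos j(t) = -192·cos(4·t). Tomando d/dt de j(t), encontramos s(t) = 768·sin(4·t). Usando s(t) = 768·sin(4·t) y sustituyendo t = 3*pi/8, encontramos s = -768.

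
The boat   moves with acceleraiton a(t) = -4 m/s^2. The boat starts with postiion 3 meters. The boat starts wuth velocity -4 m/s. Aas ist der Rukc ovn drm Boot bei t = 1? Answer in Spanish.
Para resolver esto, necesitamos tomar 1 derivada de nuestra ecuación de la aceleración a(t) = -4. Derivando la aceleración, obtenemos la sacudida: j(t) = 0. De la ecuación de la sacudida j(t) = 0, sustituimos t = 1 para obtener j = 0.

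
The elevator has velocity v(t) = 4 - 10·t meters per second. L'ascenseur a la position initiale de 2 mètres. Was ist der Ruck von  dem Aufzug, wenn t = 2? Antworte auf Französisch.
Pour résoudre ceci, nous devons prendre 2 dérivées de notre équation de la vitesse v(t) = 4 - 10·t. En prenant d/dt de v(t), nous trouvons a(t) = -10. En dérivant l'accélération, nous obtenons le jerk: j(t) = 0. Nous avons le jerk j(t) = 0. En substituant t = 2: j(2) = 0.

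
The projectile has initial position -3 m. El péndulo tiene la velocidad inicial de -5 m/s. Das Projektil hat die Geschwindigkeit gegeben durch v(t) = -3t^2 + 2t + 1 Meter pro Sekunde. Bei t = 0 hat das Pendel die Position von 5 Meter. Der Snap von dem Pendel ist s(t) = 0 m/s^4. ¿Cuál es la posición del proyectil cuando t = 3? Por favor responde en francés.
Pour résoudre ceci, nous devons prendre 1 primitive de notre équation de la vitesse v(t) = -3·t^2 + 2·t + 1. L'intégrale de la vitesse est la position. En utilisant x(0) = -3, nous obtenons x(t) = -t^3 + t^2 + t - 3. De l'équation de la position x(t) = -t^3 + t^2 + t - 3, nous substituons t = 3 pour obtenir x = -18.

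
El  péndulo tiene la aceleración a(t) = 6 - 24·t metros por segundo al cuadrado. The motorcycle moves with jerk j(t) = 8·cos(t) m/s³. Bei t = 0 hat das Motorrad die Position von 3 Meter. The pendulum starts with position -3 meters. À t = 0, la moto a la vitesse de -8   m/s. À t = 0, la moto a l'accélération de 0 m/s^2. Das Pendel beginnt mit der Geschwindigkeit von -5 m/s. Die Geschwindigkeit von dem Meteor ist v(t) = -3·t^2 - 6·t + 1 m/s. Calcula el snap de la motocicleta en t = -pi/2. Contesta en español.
Debemos derivar nuestra ecuación de la sacudida j(t) = 8·cos(t) 1 vez. Derivando la sacudida, obtenemos el snap: s(t) = -8·sin(t). Usando s(t) = -8·sin(t) y sustituyendo t = -pi/2, encontramos s = 8.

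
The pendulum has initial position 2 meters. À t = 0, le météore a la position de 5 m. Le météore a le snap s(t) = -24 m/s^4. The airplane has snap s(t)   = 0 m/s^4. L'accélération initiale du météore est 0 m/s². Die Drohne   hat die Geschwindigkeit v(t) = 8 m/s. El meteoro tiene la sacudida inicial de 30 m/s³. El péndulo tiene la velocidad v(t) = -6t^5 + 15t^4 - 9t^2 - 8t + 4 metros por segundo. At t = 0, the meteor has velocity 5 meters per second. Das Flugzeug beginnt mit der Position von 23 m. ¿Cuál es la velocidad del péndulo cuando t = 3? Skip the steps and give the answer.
v(3) = -344.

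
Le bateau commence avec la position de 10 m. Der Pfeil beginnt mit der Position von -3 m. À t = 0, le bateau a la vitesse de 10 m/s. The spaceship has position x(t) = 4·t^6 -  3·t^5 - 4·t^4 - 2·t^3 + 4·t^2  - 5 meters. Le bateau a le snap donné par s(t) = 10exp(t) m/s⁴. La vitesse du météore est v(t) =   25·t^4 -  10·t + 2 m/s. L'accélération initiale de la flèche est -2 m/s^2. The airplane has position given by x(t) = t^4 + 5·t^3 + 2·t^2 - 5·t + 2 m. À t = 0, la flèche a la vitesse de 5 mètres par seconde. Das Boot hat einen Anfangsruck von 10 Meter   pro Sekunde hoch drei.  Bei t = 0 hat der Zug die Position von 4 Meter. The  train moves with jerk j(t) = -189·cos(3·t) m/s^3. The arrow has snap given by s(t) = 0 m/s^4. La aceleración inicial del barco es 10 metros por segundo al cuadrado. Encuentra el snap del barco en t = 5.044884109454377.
Tenemos el snap s(t) = 10·exp(t). Sustituyendo t = 5.044884109454377: s(5.044884109454377) = 1552.26308894294.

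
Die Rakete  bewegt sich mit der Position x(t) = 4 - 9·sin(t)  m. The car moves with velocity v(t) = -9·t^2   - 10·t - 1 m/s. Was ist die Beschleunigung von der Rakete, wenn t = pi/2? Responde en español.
Debemos derivar nuestra ecuación de la posición x(t) = 4 - 9·sin(t) 2 veces. Derivando la posición, obtenemos la velocidad: v(t) = -9·cos(t). La derivada de la velocidad da la aceleración: a(t) = 9·sin(t). Usando a(t) = 9·sin(t) y sustituyendo t = pi/2, encontramos a = 9.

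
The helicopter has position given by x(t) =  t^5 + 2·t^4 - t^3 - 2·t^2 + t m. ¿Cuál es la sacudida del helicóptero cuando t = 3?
Partiendo de la posición x(t) = t^5 + 2·t^4 - t^3 - 2·t^2 + t, tomamos 3 derivadas. Tomando d/dt de x(t), encontramos v(t) = 5·t^4 + 8·t^3 - 3·t^2 - 4·t + 1. Derivando la velocidad, obtenemos la aceleración: a(t) = 20·t^3 + 24·t^2 - 6·t - 4. La derivada de la aceleración da la sacudida: j(t) = 60·t^2 + 48·t - 6. Usando j(t) = 60·t^2 + 48·t - 6 y sustituyendo t = 3, encontramos j = 678.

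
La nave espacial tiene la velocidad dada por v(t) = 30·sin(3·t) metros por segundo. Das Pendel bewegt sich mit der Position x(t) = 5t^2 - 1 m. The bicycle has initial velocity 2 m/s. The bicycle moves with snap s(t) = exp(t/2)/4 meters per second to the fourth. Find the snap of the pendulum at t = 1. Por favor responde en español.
Debemos derivar nuestra ecuación de la posición x(t) = 5·t^2 - 1 4 veces. La derivada de la posición da la velocidad: v(t) = 10·t. Tomando d/dt de v(t), encontramos a(t) = 10. Derivando la aceleración, obtenemos la sacudida: j(t) = 0. Tomando d/dt de j(t), encontramos s(t) = 0. Tenemos el snap s(t) = 0. Sustituyendo t = 1: s(1) = 0.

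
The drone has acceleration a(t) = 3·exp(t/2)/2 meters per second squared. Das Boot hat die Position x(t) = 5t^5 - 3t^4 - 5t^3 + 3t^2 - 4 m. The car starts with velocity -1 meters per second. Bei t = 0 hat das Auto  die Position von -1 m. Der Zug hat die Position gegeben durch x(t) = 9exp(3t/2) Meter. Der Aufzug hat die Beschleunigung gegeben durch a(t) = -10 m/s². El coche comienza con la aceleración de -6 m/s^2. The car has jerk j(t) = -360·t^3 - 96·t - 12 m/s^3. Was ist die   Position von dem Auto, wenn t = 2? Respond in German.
Ausgehend von dem Ruck j(t) = -360·t^3 - 96·t - 12, nehmen wir 3 Integrale. Mit ∫j(t)dt und Anwendung von a(0) = -6, finden wir a(t) = -90·t^4 - 48·t^2 - 12·t - 6. Das Integral von der Beschleunigung ist die Geschwindigkeit. Mit v(0) = -1 erhalten wir v(t) = -18·t^5 - 16·t^3 - 6·t^2 - 6·t - 1. Die Stammfunktion von der Geschwindigkeit, mit x(0) = -1, ergibt die Position: x(t) = -3·t^6 - 4·t^4 - 2·t^3 - 3·t^2 - t - 1. Wir haben die Position x(t) = -3·t^6 - 4·t^4 - 2·t^3 - 3·t^2 - t - 1. Durch Einsetzen von t = 2: x(2) = -287.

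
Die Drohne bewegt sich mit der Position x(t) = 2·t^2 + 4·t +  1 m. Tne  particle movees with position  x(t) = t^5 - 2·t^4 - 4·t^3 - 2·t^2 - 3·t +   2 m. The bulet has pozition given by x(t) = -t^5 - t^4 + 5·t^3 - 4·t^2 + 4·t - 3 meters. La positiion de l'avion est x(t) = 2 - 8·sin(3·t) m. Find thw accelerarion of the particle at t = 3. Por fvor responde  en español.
Debemos derivar nuestra ecuación de la posición x(t) = t^5 - 2·t^4 - 4·t^3 - 2·t^2 - 3·t + 2 2 veces. La derivada de la posición da la velocidad: v(t) = 5·t^4 - 8·t^3 - 12·t^2 - 4·t - 3. Tomando d/dt de v(t), encontramos a(t) = 20·t^3 - 24·t^2 - 24·t - 4. Usando a(t) = 20·t^3 - 24·t^2 - 24·t - 4 y sustituyendo t = 3, encontramos a = 248.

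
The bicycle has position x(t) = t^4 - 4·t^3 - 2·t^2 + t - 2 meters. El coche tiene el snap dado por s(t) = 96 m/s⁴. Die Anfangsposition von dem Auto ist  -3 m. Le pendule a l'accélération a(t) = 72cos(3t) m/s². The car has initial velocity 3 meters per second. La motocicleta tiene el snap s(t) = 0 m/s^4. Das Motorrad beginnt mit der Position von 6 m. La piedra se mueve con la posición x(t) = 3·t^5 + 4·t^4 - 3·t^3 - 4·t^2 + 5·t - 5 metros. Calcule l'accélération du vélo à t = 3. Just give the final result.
a(3) = 32.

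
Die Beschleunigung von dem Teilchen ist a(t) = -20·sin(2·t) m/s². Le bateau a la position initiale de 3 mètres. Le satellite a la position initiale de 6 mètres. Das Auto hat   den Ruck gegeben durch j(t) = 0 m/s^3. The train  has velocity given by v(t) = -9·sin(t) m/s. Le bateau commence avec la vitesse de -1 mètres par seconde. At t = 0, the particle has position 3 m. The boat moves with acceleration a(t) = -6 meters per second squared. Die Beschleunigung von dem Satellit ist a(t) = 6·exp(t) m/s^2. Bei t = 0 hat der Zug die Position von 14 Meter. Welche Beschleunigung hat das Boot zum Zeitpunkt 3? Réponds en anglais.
Using a(t) = -6 and substituting t = 3, we find a = -6.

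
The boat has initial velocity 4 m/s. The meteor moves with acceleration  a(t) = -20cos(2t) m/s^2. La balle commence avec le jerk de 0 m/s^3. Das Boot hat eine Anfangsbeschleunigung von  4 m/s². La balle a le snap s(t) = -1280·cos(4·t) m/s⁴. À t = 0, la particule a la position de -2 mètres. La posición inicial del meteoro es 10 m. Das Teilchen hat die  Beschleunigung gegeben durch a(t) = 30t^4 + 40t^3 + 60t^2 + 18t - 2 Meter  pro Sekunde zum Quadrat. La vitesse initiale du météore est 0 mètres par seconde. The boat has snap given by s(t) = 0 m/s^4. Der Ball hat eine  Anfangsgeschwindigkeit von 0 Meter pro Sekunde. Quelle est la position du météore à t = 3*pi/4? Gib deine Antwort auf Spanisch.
Necesitamos integrar nuestra ecuación de la aceleración a(t) = -20·cos(2·t) 2 veces. Tomando ∫a(t)dt y aplicando v(0) = 0, encontramos v(t) = -10·sin(2·t). Integrando la velocidad y usando la condición inicial x(0) = 10, obtenemos x(t) = 5·cos(2·t) + 5. De la ecuación de la posición x(t) = 5·cos(2·t) + 5, sustituimos t = 3*pi/4 para obtener x = 5.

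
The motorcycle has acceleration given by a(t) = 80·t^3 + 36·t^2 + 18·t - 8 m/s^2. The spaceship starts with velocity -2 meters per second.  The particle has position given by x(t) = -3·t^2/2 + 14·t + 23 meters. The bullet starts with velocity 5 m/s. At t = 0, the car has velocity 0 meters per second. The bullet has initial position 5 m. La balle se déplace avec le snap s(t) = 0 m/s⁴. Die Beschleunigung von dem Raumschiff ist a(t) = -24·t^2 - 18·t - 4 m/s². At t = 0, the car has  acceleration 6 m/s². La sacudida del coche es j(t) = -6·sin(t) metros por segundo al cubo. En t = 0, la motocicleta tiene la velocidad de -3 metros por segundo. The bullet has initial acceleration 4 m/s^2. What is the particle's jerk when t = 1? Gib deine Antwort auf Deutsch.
Wir müssen unsere Gleichung für die Position x(t) = -3·t^2/2 + 14·t + 23 3-mal ableiten. Die Ableitung von der Position ergibt die Geschwindigkeit: v(t) = 14 - 3·t. Die Ableitung von der Geschwindigkeit ergibt die Beschleunigung: a(t) = -3. Durch Ableiten von der Beschleunigung erhalten wir den Ruck: j(t) = 0. Mit j(t) = 0 und Einsetzen von t = 1, finden wir j = 0.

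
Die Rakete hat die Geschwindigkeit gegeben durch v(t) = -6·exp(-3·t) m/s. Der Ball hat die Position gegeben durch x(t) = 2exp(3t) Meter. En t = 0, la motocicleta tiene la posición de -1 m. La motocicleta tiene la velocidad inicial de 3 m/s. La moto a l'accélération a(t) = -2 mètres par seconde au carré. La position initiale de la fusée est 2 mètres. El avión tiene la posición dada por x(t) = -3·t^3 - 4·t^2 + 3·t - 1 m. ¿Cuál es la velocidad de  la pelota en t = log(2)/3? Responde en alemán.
Wir müssen unsere Gleichung für die Position x(t) = 2·exp(3·t) 1-mal ableiten. Die Ableitung von der Position ergibt die Geschwindigkeit: v(t) = 6·exp(3·t). Aus der Gleichung für die Geschwindigkeit v(t) = 6·exp(3·t), setzen wir t = log(2)/3 ein und erhalten v = 12.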